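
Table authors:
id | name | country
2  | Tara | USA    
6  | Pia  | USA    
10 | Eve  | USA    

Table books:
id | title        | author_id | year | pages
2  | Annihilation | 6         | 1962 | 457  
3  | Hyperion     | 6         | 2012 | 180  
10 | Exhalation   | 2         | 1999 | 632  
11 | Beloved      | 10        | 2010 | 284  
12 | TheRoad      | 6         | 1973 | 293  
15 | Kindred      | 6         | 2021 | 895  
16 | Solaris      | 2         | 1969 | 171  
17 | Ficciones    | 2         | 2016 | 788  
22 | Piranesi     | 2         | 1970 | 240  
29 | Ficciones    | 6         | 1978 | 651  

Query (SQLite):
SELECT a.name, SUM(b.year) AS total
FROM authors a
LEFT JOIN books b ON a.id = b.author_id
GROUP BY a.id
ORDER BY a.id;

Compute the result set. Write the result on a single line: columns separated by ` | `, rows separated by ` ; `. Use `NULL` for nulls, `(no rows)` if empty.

Tara | 7954 ; Pia | 9946 ; Eve | 2010

LEFT JOIN keeps every authors row; unmatched ones get NULL for books columns.
Group by authors.id and compute SUM(b.year). SUM over an all-NULL group is NULL.
  2: ids {10, 16, 17, 22} → SUM(b.year)=7954
  6: ids {2, 3, 12, 15, 29} → SUM(b.year)=9946
  10: ids {11} → SUM(b.year)=2010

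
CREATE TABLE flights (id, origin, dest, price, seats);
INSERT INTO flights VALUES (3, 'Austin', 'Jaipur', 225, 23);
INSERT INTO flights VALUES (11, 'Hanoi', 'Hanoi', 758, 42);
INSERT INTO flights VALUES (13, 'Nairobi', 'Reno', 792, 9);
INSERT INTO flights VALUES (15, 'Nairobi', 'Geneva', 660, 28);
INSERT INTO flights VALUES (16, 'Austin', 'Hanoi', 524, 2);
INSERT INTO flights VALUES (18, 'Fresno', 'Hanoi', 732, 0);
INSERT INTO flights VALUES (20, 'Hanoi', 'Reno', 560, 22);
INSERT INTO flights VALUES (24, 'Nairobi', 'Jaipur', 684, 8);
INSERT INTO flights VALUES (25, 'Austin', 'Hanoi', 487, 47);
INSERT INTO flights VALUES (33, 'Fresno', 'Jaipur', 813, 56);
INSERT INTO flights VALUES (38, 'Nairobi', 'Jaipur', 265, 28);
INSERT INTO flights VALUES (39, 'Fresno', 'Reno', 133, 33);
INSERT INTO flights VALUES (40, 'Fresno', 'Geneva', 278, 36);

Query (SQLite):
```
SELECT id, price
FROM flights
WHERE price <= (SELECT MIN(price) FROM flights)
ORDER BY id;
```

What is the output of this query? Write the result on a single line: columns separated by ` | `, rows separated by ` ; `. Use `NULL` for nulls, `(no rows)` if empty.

Scalar subquery: MIN(price) over all flights rows = 133.
Keep rows where price <= that value.

39 | 133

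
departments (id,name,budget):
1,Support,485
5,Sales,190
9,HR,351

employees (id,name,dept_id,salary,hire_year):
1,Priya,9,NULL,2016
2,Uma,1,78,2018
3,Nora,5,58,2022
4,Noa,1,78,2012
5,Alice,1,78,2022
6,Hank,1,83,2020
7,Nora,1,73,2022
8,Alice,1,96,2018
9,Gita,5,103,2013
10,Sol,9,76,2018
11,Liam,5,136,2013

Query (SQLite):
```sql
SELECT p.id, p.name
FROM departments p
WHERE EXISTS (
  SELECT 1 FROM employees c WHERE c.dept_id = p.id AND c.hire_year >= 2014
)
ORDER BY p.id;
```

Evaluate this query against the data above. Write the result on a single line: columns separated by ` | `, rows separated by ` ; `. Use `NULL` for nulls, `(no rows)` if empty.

For each departments row, check whether any employees with matching dept_id has hire_year >= 2014.
Keep rows where that is true.

1 | Support ; 5 | Sales ; 9 | HR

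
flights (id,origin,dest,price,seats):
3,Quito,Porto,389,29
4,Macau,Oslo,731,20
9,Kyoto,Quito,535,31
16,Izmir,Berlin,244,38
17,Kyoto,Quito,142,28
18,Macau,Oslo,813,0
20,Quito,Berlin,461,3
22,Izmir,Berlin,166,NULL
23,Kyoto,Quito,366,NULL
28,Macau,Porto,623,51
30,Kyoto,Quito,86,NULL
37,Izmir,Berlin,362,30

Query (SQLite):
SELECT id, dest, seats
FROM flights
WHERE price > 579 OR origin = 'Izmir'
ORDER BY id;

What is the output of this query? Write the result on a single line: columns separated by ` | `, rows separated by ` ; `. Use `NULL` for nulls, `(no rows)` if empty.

price > 579: ids {4, 18, 28}
origin = 'Izmir': ids {16, 22, 37}
Combine with OR.

4 | Oslo | 20 ; 16 | Berlin | 38 ; 18 | Oslo | 0 ; 22 | Berlin | NULL ; 28 | Porto | 51 ; 37 | Berlin | 30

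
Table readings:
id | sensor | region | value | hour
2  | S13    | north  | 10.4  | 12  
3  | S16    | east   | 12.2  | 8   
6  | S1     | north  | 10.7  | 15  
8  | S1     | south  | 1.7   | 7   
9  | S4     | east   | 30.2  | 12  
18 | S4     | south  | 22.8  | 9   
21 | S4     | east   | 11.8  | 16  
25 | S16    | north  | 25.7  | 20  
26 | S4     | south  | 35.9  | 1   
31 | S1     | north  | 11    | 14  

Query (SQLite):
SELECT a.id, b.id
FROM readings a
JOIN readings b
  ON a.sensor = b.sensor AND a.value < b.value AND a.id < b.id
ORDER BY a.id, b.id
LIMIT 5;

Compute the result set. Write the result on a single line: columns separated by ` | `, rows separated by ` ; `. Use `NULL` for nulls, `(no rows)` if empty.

3 | 25 ; 6 | 31 ; 8 | 31 ; 9 | 26 ; 18 | 26

Pairs (a,b) with same sensor, a.value < b.value, a.id < b.id.
sensor groups: S1:{6,8,31} S13:{2} S16:{3,25} S4:{9,18,21,26}
Ordered by (a.id, b.id); first 5.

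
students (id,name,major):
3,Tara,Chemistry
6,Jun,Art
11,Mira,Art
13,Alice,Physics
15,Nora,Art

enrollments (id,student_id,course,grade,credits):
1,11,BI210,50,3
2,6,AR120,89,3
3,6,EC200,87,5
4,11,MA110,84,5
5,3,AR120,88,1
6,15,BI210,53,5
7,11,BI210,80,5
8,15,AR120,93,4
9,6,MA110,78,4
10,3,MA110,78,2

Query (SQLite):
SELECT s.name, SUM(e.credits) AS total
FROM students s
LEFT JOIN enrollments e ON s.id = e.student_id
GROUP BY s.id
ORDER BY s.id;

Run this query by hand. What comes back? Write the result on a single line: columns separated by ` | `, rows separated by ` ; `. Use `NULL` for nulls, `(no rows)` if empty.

LEFT JOIN keeps every students row; unmatched ones get NULL for enrollments columns.
Group by students.id and compute SUM(e.credits). SUM over an all-NULL group is NULL.
  3: ids {5, 10} → SUM(e.credits)=3
  6: ids {2, 3, 9} → SUM(e.credits)=12
  11: ids {1, 4, 7} → SUM(e.credits)=13
  13: ids {—} → SUM(e.credits)=NULL
  15: ids {6, 8} → SUM(e.credits)=9

Tara | 3 ; Jun | 12 ; Mira | 13 ; Alice | NULL ; Nora | 9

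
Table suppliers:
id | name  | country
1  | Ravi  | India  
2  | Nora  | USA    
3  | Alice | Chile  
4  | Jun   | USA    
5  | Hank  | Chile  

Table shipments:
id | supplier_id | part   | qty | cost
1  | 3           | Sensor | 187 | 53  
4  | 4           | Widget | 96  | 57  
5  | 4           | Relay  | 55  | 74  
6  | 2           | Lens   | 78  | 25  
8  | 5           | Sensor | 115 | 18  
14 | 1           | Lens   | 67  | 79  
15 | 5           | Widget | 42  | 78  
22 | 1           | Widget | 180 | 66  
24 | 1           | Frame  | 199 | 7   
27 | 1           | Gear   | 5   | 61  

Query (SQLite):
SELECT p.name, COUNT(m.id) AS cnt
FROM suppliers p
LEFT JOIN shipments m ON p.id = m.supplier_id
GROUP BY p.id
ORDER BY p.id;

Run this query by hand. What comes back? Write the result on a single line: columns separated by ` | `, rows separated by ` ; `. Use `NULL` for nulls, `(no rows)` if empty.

Ravi | 4 ; Nora | 1 ; Alice | 1 ; Jun | 2 ; Hank | 2

LEFT JOIN keeps every suppliers row; unmatched ones get NULL for shipments columns.
Group by suppliers.id and compute COUNT(m.id). COUNT(col) of an all-NULL group is 0.
  1: ids {14, 22, 24, 27} → COUNT(m.id)=4
  2: ids {6} → COUNT(m.id)=1
  3: ids {1} → COUNT(m.id)=1
  4: ids {4, 5} → COUNT(m.id)=2
  5: ids {8, 15} → COUNT(m.id)=2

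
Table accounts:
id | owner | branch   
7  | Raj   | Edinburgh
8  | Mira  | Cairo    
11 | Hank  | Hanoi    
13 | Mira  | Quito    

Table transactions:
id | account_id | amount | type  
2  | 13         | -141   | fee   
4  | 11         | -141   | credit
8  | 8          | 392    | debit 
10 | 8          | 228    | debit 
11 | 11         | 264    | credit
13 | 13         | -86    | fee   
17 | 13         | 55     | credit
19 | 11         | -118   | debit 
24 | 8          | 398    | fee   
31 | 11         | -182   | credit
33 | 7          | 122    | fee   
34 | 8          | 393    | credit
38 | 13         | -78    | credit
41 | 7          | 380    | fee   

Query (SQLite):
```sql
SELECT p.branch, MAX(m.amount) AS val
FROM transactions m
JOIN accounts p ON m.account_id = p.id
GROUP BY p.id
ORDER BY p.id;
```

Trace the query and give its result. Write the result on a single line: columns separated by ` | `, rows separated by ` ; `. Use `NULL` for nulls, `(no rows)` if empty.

Edinburgh | 380 ; Cairo | 398 ; Hanoi | 264 ; Quito | 55

Join each transactions row to its accounts via account_id.
Group joined rows by accounts.id; compute MAX(m.amount) per group.
  7: ids {33, 41} → MAX(m.amount)=380
  8: ids {8, 10, 24, 34} → MAX(m.amount)=398
  11: ids {4, 11, 19, 31} → MAX(m.amount)=264
  13: ids {2, 13, 17, 38} → MAX(m.amount)=55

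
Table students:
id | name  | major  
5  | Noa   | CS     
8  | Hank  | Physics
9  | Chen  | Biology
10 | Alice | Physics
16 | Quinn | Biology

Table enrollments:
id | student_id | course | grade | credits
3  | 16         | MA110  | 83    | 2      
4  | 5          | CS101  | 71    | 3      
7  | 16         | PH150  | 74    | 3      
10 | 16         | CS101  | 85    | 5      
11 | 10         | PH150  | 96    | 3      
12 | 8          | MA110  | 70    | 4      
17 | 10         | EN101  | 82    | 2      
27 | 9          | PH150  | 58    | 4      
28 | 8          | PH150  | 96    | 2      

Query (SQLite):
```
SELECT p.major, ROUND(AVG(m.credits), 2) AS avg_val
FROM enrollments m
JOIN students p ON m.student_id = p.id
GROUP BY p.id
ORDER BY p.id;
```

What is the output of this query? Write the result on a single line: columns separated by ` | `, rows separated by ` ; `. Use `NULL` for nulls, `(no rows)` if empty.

CS | 3 ; Physics | 3 ; Biology | 4 ; Physics | 2.5 ; Biology | 3.33

Join each enrollments row to its students via student_id.
Group joined rows by students.id; compute ROUND(AVG(m.credits), 2) per group.
  5: ids {4} → ROUND(AVG(m.credits), 2)=3
  8: ids {12, 28} → ROUND(AVG(m.credits), 2)=3
  9: ids {27} → ROUND(AVG(m.credits), 2)=4
  10: ids {11, 17} → ROUND(AVG(m.credits), 2)=2.5
  16: ids {3, 7, 10} → ROUND(AVG(m.credits), 2)=3.33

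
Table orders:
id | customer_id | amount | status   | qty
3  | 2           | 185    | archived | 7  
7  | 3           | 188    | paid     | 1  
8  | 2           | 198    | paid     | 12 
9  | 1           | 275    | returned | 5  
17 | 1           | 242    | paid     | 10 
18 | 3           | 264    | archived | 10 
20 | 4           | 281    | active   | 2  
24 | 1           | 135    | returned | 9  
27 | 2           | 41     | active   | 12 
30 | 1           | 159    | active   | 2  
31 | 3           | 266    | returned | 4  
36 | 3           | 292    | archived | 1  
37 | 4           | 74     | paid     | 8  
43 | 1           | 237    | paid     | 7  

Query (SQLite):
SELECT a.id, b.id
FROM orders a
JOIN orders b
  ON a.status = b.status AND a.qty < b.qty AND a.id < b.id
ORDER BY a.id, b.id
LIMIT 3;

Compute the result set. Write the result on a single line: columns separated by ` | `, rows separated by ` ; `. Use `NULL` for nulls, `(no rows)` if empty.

3 | 18 ; 7 | 8 ; 7 | 17

Pairs (a,b) with same status, a.qty < b.qty, a.id < b.id.
status groups: active:{20,27,30} archived:{3,18,36} paid:{7,8,17,37,43} returned:{9,24,31}
Ordered by (a.id, b.id); first 3.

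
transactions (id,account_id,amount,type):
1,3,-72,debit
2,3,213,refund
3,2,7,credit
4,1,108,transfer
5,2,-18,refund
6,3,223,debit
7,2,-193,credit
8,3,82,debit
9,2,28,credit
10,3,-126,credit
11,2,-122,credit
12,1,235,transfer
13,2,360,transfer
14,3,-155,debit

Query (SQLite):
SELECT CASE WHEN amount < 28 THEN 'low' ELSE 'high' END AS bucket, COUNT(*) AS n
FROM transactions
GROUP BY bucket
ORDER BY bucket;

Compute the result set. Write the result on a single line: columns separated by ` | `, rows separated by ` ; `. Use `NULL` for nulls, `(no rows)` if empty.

high | 7 ; low | 7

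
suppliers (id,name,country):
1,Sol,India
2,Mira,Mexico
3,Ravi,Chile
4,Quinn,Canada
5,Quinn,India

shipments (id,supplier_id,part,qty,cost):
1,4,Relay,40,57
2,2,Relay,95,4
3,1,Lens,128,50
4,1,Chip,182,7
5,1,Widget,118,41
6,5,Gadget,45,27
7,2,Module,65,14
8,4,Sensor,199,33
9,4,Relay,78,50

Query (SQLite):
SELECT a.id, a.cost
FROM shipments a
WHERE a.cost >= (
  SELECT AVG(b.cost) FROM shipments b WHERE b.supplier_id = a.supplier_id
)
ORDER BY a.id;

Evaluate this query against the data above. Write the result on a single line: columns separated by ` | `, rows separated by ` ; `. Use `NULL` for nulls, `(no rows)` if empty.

1 | 57 ; 3 | 50 ; 5 | 41 ; 6 | 27 ; 7 | 14 ; 9 | 50

For each shipments row a, compute AVG(cost) over rows sharing a.supplier_id.
Keep row a if a.cost >= that per-group AVG.
  supplier_id=1: AVG(cost) = 32.666667
  supplier_id=2: AVG(cost) = 9.0
  supplier_id=4: AVG(cost) = 46.666667
  supplier_id=5: AVG(cost) = 27.0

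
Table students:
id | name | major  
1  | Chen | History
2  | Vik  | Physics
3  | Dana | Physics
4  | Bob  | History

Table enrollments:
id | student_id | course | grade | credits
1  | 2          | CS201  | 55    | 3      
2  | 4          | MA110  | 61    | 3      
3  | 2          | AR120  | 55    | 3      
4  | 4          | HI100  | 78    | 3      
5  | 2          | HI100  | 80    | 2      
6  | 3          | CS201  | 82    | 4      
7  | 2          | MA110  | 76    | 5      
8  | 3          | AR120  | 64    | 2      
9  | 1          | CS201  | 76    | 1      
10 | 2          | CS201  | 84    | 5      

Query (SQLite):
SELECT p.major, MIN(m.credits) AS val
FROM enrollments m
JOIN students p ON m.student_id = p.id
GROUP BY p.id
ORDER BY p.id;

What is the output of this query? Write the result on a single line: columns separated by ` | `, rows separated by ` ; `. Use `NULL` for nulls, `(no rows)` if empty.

Join each enrollments row to its students via student_id.
Group joined rows by students.id; compute MIN(m.credits) per group.
  1: ids {9} → MIN(m.credits)=1
  2: ids {1, 3, 5, 7, 10} → MIN(m.credits)=2
  3: ids {6, 8} → MIN(m.credits)=2
  4: ids {2, 4} → MIN(m.credits)=3

History | 1 ; Physics | 2 ; Physics | 2 ; History | 3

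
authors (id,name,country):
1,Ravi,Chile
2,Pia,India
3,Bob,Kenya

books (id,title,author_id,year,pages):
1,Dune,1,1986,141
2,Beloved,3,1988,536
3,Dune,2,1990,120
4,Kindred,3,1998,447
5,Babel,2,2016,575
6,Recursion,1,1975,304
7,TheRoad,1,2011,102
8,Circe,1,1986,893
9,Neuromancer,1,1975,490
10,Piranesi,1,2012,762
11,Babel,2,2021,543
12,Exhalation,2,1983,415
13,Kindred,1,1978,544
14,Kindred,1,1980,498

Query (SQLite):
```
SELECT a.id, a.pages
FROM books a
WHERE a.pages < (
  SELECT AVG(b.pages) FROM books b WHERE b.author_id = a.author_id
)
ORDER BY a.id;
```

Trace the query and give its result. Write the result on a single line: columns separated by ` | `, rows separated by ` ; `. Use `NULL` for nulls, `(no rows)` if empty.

1 | 141 ; 3 | 120 ; 4 | 447 ; 6 | 304 ; 7 | 102

For each books row a, compute AVG(pages) over rows sharing a.author_id.
Keep row a if a.pages < that per-group AVG.
  author_id=1: AVG(pages) = 466.75
  author_id=2: AVG(pages) = 413.25
  author_id=3: AVG(pages) = 491.5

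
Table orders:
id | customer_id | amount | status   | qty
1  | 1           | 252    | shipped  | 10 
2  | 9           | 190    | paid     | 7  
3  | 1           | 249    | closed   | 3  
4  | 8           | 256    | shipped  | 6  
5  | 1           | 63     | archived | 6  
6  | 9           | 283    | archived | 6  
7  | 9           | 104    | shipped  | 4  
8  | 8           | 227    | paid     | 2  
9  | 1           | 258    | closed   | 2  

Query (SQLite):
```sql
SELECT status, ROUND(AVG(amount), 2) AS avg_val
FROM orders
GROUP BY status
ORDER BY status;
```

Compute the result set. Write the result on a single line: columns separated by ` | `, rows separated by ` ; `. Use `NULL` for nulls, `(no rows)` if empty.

Partition orders by status; compute ROUND(AVG(amount), 2) within each group.
  archived: ids {5, 6} → ROUND(AVG(amount), 2)=173
  closed: ids {3, 9} → ROUND(AVG(amount), 2)=253.5
  paid: ids {2, 8} → ROUND(AVG(amount), 2)=208.5
  shipped: ids {1, 4, 7} → ROUND(AVG(amount), 2)=204

archived | 173 ; closed | 253.5 ; paid | 208.5 ; shipped | 204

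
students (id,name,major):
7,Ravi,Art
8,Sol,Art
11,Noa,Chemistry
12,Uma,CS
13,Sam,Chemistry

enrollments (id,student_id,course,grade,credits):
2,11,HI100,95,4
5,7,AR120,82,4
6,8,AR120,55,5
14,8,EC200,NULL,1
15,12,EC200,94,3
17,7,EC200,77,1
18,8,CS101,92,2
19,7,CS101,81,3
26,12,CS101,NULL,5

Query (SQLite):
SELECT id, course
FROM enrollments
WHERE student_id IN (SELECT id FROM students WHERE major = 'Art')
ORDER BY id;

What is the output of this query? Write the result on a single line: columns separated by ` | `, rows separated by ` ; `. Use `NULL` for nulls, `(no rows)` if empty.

Inner query: students.id where major = 'Art'.
Outer: keep enrollments rows whose student_id is in that set.
Inner query → {7, 8}

5 | AR120 ; 6 | AR120 ; 14 | EC200 ; 17 | EC200 ; 18 | CS101 ; 19 | CS101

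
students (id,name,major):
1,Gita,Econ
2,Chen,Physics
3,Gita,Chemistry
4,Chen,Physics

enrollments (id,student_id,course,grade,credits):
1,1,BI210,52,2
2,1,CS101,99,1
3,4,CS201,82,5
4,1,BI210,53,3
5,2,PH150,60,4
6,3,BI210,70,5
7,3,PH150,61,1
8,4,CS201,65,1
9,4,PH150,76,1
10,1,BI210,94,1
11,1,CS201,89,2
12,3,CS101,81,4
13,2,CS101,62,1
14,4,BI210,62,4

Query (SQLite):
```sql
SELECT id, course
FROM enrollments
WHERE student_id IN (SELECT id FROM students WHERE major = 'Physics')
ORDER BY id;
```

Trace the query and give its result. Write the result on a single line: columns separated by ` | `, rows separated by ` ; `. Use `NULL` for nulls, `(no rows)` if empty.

3 | CS201 ; 5 | PH150 ; 8 | CS201 ; 9 | PH150 ; 13 | CS101 ; 14 | BI210

Inner query: students.id where major = 'Physics'.
Outer: keep enrollments rows whose student_id is in that set.
Inner query → {2, 4}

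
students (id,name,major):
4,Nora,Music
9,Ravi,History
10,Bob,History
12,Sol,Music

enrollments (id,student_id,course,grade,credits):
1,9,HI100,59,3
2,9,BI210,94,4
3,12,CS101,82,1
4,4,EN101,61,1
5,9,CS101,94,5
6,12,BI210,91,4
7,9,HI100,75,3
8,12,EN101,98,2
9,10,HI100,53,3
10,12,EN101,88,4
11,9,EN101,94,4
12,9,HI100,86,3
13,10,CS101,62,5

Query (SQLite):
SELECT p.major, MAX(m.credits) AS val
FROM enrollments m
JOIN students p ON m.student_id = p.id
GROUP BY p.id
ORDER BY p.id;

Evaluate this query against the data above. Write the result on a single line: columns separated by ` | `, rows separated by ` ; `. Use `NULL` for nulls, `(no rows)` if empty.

Join each enrollments row to its students via student_id.
Group joined rows by students.id; compute MAX(m.credits) per group.
  4: ids {4} → MAX(m.credits)=1
  9: ids {1, 2, 5, 7, 11, 12} → MAX(m.credits)=5
  10: ids {9, 13} → MAX(m.credits)=5
  12: ids {3, 6, 8, 10} → MAX(m.credits)=4

Music | 1 ; History | 5 ; History | 5 ; Music | 4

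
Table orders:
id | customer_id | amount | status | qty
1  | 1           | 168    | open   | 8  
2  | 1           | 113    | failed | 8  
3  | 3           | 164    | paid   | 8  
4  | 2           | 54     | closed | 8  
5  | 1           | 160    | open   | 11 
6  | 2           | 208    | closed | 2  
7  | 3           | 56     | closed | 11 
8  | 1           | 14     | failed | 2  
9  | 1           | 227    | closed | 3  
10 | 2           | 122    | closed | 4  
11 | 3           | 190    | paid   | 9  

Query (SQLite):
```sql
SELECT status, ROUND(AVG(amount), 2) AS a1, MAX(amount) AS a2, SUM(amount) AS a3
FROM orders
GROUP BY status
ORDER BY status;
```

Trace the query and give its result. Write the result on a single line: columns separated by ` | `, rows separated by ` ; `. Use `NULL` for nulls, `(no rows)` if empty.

closed | 133.4 | 227 | 667 ; failed | 63.5 | 113 | 127 ; open | 164 | 168 | 328 ; paid | 177 | 190 | 354

Group orders by status.
Per group compute: ROUND(AVG(amount), 2), MAX(amount), SUM(amount).
  closed: ids {4, 6, 7, 9, 10} → ROUND(AVG(amount), 2)=133.4, MAX(amount)=227, SUM(amount)=667
  failed: ids {2, 8} → ROUND(AVG(amount), 2)=63.5, MAX(amount)=113, SUM(amount)=127
  open: ids {1, 5} → ROUND(AVG(amount), 2)=164, MAX(amount)=168, SUM(amount)=328
  paid: ids {3, 11} → ROUND(AVG(amount), 2)=177, MAX(amount)=190, SUM(amount)=354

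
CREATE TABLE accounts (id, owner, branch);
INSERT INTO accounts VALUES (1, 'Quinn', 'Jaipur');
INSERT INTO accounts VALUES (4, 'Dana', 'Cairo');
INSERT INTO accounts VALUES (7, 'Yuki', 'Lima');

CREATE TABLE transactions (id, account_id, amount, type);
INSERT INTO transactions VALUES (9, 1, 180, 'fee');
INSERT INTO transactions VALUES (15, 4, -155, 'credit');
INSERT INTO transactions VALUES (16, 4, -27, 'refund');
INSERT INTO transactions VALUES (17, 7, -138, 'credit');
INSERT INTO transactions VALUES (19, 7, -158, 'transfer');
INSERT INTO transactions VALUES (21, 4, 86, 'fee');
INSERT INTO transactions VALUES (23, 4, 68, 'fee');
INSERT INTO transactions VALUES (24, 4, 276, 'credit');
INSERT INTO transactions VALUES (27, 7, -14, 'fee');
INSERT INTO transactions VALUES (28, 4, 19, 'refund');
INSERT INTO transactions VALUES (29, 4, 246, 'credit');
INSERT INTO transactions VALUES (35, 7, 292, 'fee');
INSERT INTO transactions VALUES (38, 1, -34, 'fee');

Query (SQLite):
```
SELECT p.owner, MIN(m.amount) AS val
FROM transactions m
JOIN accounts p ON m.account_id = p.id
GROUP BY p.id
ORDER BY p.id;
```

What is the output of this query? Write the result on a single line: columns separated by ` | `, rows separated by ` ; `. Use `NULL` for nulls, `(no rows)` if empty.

Join each transactions row to its accounts via account_id.
Group joined rows by accounts.id; compute MIN(m.amount) per group.
  1: ids {9, 38} → MIN(m.amount)=-34
  4: ids {15, 16, 21, 23, 24, 28, 29} → MIN(m.amount)=-155
  7: ids {17, 19, 27, 35} → MIN(m.amount)=-158

Quinn | -34 ; Dana | -155 ; Yuki | -158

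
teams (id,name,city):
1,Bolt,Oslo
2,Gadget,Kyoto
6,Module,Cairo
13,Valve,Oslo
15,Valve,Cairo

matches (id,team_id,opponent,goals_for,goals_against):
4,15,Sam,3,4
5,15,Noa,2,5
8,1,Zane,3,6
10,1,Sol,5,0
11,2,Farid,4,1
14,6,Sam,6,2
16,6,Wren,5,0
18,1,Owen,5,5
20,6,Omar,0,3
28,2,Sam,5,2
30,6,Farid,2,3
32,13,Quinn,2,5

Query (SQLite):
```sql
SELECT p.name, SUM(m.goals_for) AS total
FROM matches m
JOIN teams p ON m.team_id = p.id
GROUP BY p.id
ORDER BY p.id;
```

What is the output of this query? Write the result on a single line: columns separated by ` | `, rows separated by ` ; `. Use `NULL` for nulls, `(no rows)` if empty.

Join each matches row to its teams via team_id.
Group joined rows by teams.id; compute SUM(m.goals_for) per group.
  1: ids {8, 10, 18} → SUM(m.goals_for)=13
  2: ids {11, 28} → SUM(m.goals_for)=9
  6: ids {14, 16, 20, 30} → SUM(m.goals_for)=13
  13: ids {32} → SUM(m.goals_for)=2
  15: ids {4, 5} → SUM(m.goals_for)=5

Bolt | 13 ; Gadget | 9 ; Module | 13 ; Valve | 2 ; Valve | 5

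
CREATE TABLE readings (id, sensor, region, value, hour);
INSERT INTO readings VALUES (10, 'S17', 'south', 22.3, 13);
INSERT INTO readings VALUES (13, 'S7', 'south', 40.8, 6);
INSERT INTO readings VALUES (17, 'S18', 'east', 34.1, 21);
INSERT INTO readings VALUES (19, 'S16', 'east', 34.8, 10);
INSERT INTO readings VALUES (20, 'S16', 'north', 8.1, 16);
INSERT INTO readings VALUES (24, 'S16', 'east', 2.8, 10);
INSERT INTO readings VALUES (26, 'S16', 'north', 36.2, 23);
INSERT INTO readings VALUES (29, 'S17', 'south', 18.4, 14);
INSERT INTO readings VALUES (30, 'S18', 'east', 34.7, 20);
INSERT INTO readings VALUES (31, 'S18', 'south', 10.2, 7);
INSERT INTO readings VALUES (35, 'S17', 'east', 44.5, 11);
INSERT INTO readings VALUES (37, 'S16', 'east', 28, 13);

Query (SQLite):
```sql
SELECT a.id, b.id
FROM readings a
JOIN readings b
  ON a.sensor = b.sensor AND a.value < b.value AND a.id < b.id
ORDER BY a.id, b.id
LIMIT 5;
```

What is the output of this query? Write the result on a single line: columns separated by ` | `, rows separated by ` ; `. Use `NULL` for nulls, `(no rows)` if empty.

10 | 35 ; 17 | 30 ; 19 | 26 ; 20 | 26 ; 20 | 37

Pairs (a,b) with same sensor, a.value < b.value, a.id < b.id.
sensor groups: S16:{19,20,24,26,37} S17:{10,29,35} S18:{17,30,31} S7:{13}
Ordered by (a.id, b.id); first 5.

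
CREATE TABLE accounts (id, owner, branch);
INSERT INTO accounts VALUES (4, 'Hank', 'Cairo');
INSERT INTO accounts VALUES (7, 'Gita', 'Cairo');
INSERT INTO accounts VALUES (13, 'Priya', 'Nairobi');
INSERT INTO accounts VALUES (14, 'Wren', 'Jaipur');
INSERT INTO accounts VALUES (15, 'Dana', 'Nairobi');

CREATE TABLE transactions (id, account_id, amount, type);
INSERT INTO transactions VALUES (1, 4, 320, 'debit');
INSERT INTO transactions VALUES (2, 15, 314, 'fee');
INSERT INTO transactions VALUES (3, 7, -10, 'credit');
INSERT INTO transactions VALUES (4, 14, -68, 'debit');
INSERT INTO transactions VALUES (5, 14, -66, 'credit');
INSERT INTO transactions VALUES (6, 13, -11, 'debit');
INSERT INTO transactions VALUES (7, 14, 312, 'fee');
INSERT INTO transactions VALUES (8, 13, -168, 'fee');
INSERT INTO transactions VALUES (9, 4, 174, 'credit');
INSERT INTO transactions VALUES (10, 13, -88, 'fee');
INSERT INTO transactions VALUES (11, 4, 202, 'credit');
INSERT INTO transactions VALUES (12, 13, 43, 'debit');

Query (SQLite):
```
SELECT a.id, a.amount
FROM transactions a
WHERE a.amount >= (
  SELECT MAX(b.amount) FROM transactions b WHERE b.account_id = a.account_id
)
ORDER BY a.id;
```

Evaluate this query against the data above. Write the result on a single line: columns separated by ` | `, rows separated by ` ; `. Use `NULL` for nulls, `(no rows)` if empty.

1 | 320 ; 2 | 314 ; 3 | -10 ; 7 | 312 ; 12 | 43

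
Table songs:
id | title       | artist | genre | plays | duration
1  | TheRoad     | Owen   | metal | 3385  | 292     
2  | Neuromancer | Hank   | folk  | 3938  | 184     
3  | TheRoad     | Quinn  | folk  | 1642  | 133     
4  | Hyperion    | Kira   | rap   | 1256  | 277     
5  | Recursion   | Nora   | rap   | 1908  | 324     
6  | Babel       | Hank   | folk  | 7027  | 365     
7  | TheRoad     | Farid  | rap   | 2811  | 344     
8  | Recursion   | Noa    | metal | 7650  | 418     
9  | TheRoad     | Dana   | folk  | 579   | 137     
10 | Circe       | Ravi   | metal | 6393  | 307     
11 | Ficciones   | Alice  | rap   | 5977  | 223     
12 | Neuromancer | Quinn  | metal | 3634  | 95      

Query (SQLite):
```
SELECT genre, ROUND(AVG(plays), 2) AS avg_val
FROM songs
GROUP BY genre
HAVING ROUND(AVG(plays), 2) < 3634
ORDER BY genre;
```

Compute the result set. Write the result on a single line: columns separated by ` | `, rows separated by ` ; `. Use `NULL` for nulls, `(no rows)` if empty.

folk | 3296.5 ; rap | 2988

Partition songs by genre; compute ROUND(AVG(plays), 2) within each group.
HAVING: keep groups where ROUND(AVG(plays), 2) < 3634.
  folk: ids {2, 3, 6, 9} → ROUND(AVG(plays), 2)=3296.5
  metal: ids {1, 8, 10, 12} → ROUND(AVG(plays), 2)=5265.5
  rap: ids {4, 5, 7, 11} → ROUND(AVG(plays), 2)=2988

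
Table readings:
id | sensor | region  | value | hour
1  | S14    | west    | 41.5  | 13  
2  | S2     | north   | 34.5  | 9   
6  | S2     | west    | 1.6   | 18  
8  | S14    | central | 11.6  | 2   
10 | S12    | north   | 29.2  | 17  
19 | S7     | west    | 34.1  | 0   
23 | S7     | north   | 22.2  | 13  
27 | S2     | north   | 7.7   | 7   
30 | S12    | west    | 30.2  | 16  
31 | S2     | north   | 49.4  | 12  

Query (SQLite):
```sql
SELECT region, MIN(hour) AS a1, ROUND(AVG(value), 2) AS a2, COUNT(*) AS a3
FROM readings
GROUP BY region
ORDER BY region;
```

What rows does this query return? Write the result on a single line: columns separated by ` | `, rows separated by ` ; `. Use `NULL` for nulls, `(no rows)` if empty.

Group readings by region.
Per group compute: MIN(hour), ROUND(AVG(value), 2), COUNT(*).
  central: ids {8} → MIN(hour)=2, ROUND(AVG(value), 2)=11.6, COUNT(*)=1
  north: ids {2, 10, 23, 27, 31} → MIN(hour)=7, ROUND(AVG(value), 2)=28.6, COUNT(*)=5
  west: ids {1, 6, 19, 30} → MIN(hour)=0, ROUND(AVG(value), 2)=26.85, COUNT(*)=4

central | 2 | 11.6 | 1 ; north | 7 | 28.6 | 5 ; west | 0 | 26.85 | 4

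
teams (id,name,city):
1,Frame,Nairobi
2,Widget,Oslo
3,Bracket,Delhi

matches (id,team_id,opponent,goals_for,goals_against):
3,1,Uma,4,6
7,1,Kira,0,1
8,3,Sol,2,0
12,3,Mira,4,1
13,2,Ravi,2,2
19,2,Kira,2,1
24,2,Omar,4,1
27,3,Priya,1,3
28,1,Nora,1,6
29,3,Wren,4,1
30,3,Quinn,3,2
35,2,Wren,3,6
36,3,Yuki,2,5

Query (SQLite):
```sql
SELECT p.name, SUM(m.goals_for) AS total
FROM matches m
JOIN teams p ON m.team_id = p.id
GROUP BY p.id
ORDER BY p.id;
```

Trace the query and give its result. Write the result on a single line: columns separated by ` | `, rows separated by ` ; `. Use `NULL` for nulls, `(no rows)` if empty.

Join each matches row to its teams via team_id.
Group joined rows by teams.id; compute SUM(m.goals_for) per group.
  1: ids {3, 7, 28} → SUM(m.goals_for)=5
  2: ids {13, 19, 24, 35} → SUM(m.goals_for)=11
  3: ids {8, 12, 27, 29, 30, 36} → SUM(m.goals_for)=16

Frame | 5 ; Widget | 11 ; Bracket | 16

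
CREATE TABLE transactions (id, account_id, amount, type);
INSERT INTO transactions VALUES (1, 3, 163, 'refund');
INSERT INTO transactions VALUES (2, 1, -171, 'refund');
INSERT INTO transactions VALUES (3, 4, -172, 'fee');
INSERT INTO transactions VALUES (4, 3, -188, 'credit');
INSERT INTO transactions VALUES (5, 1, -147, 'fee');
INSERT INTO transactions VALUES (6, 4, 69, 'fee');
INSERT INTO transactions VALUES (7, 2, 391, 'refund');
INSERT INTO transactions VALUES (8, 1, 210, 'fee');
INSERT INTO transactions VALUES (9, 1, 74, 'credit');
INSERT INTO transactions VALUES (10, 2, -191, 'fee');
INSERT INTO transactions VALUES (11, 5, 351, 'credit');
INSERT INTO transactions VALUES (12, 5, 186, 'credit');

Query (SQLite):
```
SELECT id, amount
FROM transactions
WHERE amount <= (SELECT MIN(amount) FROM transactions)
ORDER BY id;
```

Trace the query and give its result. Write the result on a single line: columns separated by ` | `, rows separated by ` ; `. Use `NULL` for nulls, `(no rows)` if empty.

Scalar subquery: MIN(amount) over all transactions rows = -191.
Keep rows where amount <= that value.

10 | -191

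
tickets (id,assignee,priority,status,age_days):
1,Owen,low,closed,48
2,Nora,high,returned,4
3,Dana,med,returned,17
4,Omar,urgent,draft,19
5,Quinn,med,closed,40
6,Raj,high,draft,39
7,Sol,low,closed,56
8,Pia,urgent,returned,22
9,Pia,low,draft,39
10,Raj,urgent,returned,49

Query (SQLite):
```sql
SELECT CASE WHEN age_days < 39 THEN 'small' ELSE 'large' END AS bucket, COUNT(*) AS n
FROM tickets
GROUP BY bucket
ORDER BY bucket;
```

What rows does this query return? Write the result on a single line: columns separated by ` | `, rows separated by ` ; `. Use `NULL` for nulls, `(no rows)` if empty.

large | 6 ; small | 4

Bucket rows by age_days < 39 → 'small' else 'large'; count each bucket.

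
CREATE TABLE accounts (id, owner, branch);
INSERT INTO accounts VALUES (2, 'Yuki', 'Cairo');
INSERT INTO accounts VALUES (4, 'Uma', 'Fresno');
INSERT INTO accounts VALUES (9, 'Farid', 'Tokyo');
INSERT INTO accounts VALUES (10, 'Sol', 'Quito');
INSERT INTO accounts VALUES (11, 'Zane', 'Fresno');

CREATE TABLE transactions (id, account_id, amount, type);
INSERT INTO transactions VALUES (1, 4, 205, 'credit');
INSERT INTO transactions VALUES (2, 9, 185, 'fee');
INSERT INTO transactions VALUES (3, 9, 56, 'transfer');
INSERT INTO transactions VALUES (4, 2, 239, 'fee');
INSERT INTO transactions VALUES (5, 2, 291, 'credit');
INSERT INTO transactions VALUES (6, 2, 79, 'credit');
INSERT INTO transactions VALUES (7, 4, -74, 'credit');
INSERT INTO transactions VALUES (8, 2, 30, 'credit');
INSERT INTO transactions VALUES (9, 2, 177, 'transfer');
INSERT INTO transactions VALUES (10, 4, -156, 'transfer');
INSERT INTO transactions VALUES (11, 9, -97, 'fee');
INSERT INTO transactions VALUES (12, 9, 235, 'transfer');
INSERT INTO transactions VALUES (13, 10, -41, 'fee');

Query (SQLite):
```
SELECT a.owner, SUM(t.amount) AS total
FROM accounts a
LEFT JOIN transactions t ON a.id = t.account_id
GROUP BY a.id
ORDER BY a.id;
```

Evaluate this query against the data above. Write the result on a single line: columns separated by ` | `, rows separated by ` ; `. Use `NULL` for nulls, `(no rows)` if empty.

LEFT JOIN keeps every accounts row; unmatched ones get NULL for transactions columns.
Group by accounts.id and compute SUM(t.amount). SUM over an all-NULL group is NULL.
  2: ids {4, 5, 6, 8, 9} → SUM(t.amount)=816
  4: ids {1, 7, 10} → SUM(t.amount)=-25
  9: ids {2, 3, 11, 12} → SUM(t.amount)=379
  10: ids {13} → SUM(t.amount)=-41
  11: ids {—} → SUM(t.amount)=NULL

Yuki | 816 ; Uma | -25 ; Farid | 379 ; Sol | -41 ; Zane | NULL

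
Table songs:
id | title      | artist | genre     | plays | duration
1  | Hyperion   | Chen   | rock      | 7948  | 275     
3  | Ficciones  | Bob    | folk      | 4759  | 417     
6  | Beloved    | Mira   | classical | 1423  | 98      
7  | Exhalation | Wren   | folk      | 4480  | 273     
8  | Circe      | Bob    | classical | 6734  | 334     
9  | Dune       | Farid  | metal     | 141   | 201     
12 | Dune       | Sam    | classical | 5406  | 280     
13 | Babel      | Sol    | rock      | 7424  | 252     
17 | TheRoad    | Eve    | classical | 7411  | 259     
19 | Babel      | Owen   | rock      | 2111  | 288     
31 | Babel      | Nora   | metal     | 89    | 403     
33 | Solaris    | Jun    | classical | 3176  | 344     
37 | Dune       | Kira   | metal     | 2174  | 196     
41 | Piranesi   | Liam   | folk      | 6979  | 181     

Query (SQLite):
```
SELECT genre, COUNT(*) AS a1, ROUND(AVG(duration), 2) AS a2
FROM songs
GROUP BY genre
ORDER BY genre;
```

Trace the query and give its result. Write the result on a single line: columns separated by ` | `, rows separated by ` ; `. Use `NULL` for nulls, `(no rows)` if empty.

Group songs by genre.
Per group compute: COUNT(*), ROUND(AVG(duration), 2).
  classical: ids {6, 8, 12, 17, 33} → COUNT(*)=5, ROUND(AVG(duration), 2)=263
  folk: ids {3, 7, 41} → COUNT(*)=3, ROUND(AVG(duration), 2)=290.33
  metal: ids {9, 31, 37} → COUNT(*)=3, ROUND(AVG(duration), 2)=266.67
  rock: ids {1, 13, 19} → COUNT(*)=3, ROUND(AVG(duration), 2)=271.67

classical | 5 | 263 ; folk | 3 | 290.33 ; metal | 3 | 266.67 ; rock | 3 | 271.67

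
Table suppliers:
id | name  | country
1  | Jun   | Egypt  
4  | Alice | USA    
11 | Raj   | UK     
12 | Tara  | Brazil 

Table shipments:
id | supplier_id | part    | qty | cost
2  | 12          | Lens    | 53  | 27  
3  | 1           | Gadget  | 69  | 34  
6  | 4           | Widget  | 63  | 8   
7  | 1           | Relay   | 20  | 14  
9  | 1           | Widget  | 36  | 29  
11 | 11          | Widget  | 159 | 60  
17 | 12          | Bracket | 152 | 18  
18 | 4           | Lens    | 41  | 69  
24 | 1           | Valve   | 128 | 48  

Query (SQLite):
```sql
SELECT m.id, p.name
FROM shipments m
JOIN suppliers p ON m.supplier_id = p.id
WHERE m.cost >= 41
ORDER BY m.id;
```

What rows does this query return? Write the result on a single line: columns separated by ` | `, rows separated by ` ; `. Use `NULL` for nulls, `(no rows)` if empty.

Each shipments row matches the suppliers row where supplier_id = suppliers.id.
Then keep rows with m.cost >= 41.

11 | Raj ; 18 | Alice ; 24 | Jun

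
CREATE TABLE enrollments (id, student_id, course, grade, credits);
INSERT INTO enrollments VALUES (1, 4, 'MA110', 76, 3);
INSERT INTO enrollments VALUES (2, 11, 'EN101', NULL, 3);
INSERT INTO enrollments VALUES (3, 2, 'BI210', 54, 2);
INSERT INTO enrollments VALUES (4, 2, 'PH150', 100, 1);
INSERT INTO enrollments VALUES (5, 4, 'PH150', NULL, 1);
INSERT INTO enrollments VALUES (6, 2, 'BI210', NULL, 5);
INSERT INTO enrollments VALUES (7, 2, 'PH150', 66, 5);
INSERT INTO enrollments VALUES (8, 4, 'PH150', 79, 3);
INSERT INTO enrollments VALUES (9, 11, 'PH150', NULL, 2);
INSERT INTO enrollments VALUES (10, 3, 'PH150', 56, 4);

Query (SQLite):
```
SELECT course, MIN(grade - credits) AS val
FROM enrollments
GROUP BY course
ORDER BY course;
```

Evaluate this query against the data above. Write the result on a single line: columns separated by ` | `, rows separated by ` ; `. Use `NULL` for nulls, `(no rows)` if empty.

For each row compute grade - credits.
Group by course; take MIN of the expression per group.
  BI210: ids {3, 6} → MIN(grade - credits)=52
  EN101: ids {2} → MIN(grade - credits)=NULL
  MA110: ids {1} → MIN(grade - credits)=73
  PH150: ids {4, 5, 7, 8, 9, 10} → MIN(grade - credits)=52

BI210 | 52 ; EN101 | NULL ; MA110 | 73 ; PH150 | 52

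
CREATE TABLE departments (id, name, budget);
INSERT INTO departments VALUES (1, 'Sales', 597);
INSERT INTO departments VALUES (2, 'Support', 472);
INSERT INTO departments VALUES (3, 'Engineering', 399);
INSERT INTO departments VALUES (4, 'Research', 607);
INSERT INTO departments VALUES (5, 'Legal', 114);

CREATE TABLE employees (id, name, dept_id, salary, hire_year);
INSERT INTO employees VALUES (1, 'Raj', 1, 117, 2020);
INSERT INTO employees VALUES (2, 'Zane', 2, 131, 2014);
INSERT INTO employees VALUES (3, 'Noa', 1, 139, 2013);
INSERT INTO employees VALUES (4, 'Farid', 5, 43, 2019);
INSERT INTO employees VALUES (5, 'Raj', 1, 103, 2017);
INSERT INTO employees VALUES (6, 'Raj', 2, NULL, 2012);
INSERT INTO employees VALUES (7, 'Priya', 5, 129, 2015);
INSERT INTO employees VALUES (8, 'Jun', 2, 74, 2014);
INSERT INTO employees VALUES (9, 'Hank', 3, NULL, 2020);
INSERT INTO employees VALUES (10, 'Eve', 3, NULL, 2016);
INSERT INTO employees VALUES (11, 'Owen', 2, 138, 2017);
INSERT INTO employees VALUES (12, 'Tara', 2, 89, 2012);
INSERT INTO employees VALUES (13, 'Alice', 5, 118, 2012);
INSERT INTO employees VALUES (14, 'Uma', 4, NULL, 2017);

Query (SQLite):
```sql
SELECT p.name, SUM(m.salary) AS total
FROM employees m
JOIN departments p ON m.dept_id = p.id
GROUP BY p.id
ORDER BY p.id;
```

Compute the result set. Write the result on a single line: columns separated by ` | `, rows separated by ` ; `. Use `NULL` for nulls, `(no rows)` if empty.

Join each employees row to its departments via dept_id.
Group joined rows by departments.id; compute SUM(m.salary) per group.
  1: ids {1, 3, 5} → SUM(m.salary)=359
  2: ids {2, 6, 8, 11, 12} → SUM(m.salary)=432
  3: ids {9, 10} → SUM(m.salary)=NULL
  4: ids {14} → SUM(m.salary)=NULL
  5: ids {4, 7, 13} → SUM(m.salary)=290

Sales | 359 ; Support | 432 ; Engineering | NULL ; Research | NULL ; Legal | 290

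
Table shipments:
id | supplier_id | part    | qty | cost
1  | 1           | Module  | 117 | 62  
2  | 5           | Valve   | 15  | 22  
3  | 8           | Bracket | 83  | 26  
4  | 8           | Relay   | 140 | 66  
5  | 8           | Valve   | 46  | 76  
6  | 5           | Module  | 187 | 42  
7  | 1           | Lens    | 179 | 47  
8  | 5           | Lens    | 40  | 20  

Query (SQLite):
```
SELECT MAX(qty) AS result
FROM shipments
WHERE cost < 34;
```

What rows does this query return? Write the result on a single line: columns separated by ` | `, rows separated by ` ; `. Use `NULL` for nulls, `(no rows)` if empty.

Rows where cost < 34 → qty values: [15, 83, 40].
MAX of non-NULL values = 83.

83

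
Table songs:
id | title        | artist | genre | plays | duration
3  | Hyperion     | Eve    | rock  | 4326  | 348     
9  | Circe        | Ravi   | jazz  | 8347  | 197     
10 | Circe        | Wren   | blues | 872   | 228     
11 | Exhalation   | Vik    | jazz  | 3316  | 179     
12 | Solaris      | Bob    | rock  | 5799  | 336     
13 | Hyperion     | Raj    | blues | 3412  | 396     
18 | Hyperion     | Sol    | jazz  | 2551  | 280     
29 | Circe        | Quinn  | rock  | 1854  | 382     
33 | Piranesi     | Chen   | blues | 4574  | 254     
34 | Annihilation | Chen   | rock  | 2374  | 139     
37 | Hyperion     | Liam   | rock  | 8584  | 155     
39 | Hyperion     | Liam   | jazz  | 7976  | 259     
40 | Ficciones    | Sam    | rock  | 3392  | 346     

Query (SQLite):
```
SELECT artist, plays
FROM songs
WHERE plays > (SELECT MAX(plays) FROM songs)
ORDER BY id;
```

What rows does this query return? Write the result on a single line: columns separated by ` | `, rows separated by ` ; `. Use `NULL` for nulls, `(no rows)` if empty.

(no rows)

Scalar subquery: MAX(plays) over all songs rows = 8584.
Keep rows where plays > that value.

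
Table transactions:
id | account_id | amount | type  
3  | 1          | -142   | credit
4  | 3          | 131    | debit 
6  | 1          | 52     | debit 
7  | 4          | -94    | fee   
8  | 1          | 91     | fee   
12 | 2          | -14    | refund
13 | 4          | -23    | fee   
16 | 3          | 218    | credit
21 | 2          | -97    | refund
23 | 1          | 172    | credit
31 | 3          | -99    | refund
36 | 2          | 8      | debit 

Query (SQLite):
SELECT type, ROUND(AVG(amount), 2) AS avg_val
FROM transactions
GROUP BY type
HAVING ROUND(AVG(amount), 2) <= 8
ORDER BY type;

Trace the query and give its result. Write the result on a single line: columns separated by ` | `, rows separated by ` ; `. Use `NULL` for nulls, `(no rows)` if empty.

fee | -8.67 ; refund | -70

Partition transactions by type; compute ROUND(AVG(amount), 2) within each group.
HAVING: keep groups where ROUND(AVG(amount), 2) <= 8.
  credit: ids {3, 16, 23} → ROUND(AVG(amount), 2)=82.67
  debit: ids {4, 6, 36} → ROUND(AVG(amount), 2)=63.67
  fee: ids {7, 8, 13} → ROUND(AVG(amount), 2)=-8.67
  refund: ids {12, 21, 31} → ROUND(AVG(amount), 2)=-70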